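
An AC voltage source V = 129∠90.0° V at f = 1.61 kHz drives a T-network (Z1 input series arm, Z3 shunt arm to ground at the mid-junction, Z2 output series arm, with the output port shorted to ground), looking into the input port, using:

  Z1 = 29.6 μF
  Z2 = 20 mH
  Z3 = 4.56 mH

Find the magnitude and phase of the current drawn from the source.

Step 1 — Angular frequency: ω = 2π·f = 2π·1610 = 1.012e+04 rad/s.
Step 2 — Component impedances:
  Z1: Z = 1/(jωC) = -j/(ω·C) = 0 - j3.34 Ω
  Z2: Z = jωL = j·1.012e+04·0.02 = 0 + j202.3 Ω
  Z3: Z = jωL = j·1.012e+04·0.00456 = 0 + j46.13 Ω
Step 3 — With the output port shorted to ground, the output series arm Z2 runs from the junction to ground; the shunt arm Z3 also runs from the junction to ground. They appear in parallel: Z3 || Z2 = 0 + j37.56 Ω.
Step 4 — Series with input arm Z1: Z_in = Z1 + (Z3 || Z2) = 0 + j34.22 Ω = 34.22∠90.0° Ω.
Step 5 — Source phasor: V = 129∠90.0° V = 0 + j129 V.
Step 6 — Ohm's law: I = V / Z_total = (0 + j129) / (0 + j34.22) = 3.769 A.
Step 7 — Convert to polar: |I| = 3.769 A, ∠I = -0.0°.

I = 3.769∠-0.0° A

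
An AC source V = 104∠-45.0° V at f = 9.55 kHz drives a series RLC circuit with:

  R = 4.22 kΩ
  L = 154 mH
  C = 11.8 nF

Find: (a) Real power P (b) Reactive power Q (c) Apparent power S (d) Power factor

Step 1 — Angular frequency: ω = 2π·f = 2π·9550 = 6e+04 rad/s.
Step 2 — Component impedances:
  R: Z = R = 4220 Ω
  L: Z = jωL = j·6e+04·0.154 = 0 + j9241 Ω
  C: Z = 1/(jωC) = -j/(ω·C) = 0 - j1412 Ω
Step 3 — Series combination: Z_total = R + L + C = 4220 + j7828 Ω = 8893∠61.7° Ω.
Step 4 — Source phasor: V = 104∠-45.0° V = 73.54 - j73.54 V.
Step 5 — Current: I = V / Z = -0.003355 - j0.0112 A = 0.01169∠-106.7° A.
Step 6 — Complex power: S = V·I* = 0.5771 + j1.071 VA.
Step 7 — Real power: P = Re(S) = 0.5771 W.
Step 8 — Reactive power: Q = Im(S) = 1.071 VAR.
Step 9 — Apparent power: |S| = 1.216 VA.
Step 10 — Power factor: PF = P/|S| = 0.4745 (lagging).

(a) P = 0.5771 W  (b) Q = 1.071 VAR  (c) S = 1.216 VA  (d) PF = 0.4745 (lagging)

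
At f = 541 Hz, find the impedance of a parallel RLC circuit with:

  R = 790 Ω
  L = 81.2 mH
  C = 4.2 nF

Step 1 — Angular frequency: ω = 2π·f = 2π·541 = 3399 rad/s.
Step 2 — Component impedances:
  R: Z = R = 790 Ω
  L: Z = jωL = j·3399·0.0812 = 0 + j276 Ω
  C: Z = 1/(jωC) = -j/(ω·C) = 0 - j7.004e+04 Ω
Step 3 — Parallel combination: 1/Z_total = 1/R + 1/L + 1/C; Z_total = 86.55 + j246.7 Ω = 261.5∠70.7° Ω.

Z = 86.55 + j246.7 Ω = 261.5∠70.7° Ω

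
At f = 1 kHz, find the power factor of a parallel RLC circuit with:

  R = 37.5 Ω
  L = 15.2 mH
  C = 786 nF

Step 1 — Angular frequency: ω = 2π·f = 2π·1000 = 6283 rad/s.
Step 2 — Component impedances:
  R: Z = R = 37.5 Ω
  L: Z = jωL = j·6283·0.0152 = 0 + j95.5 Ω
  C: Z = 1/(jωC) = -j/(ω·C) = 0 - j202.5 Ω
Step 3 — Parallel combination: 1/Z_total = 1/R + 1/L + 1/C; Z_total = 35.95 + j7.459 Ω = 36.72∠11.7° Ω.
Step 4 — Power factor: PF = cos(φ) = Re(Z)/|Z| = 35.953/36.718 = 0.9792.
Step 5 — Type: Im(Z) = 7.459 ⇒ lagging (phase φ = 11.7°).

PF = 0.9792 (lagging, φ = 11.7°)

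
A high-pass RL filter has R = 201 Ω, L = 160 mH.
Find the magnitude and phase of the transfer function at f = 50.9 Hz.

Step 1 — Angular frequency: ω = 2π·50.9 = 319.8 rad/s.
Step 2 — Transfer function: H(jω) = jωL/(R + jωL).
Step 3 — Numerator jωL = j·51.17; denominator R + jωL = 201 + j51.17.
Step 4 — H = 0.06087 + j0.2391.
Step 5 — Magnitude: |H| = 0.2467 (-12.2 dB); phase: φ = 75.7°.

|H| = 0.2467 (-12.2 dB), φ = 75.7°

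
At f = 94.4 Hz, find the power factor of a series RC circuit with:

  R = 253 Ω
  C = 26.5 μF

Step 1 — Angular frequency: ω = 2π·f = 2π·94.4 = 593.1 rad/s.
Step 2 — Component impedances:
  R: Z = R = 253 Ω
  C: Z = 1/(jωC) = -j/(ω·C) = 0 - j63.62 Ω
Step 3 — Series combination: Z_total = R + C = 253 - j63.62 Ω = 260.9∠-14.1° Ω.
Step 4 — Power factor: PF = cos(φ) = Re(Z)/|Z| = 253/260.88 = 0.9698.
Step 5 — Type: Im(Z) = -63.62 ⇒ leading (phase φ = -14.1°).

PF = 0.9698 (leading, φ = -14.1°)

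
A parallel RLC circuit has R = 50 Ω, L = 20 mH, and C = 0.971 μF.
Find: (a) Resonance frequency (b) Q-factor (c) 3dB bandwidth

Step 1 — Resonance: ω₀ = 1/√(LC) = 1/√(0.02·9.71e-07) = 7176 rad/s.
Step 2 — f₀ = ω₀/(2π) = 1142 Hz.
Step 3 — Parallel Q: Q = R/(ω₀L) = 50/(7176·0.02) = 0.3484.
Step 4 — Bandwidth: Δω = ω₀/Q = 2.06e+04 rad/s; BW = Δω/(2π) = 3278 Hz.

(a) f₀ = 1142 Hz  (b) Q = 0.3484  (c) BW = 3278 Hz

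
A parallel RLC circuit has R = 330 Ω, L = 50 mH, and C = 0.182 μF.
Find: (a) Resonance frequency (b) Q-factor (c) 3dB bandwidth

Step 1 — Resonance: ω₀ = 1/√(LC) = 1/√(0.05·1.82e-07) = 1.048e+04 rad/s.
Step 2 — f₀ = ω₀/(2π) = 1668 Hz.
Step 3 — Parallel Q: Q = R/(ω₀L) = 330/(1.048e+04·0.05) = 0.6296.
Step 4 — Bandwidth: Δω = ω₀/Q = 1.665e+04 rad/s; BW = Δω/(2π) = 2650 Hz.

(a) f₀ = 1668 Hz  (b) Q = 0.6296  (c) BW = 2650 Hz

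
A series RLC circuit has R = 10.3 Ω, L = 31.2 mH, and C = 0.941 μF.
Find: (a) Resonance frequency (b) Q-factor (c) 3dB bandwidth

Step 1 — Resonance: ω₀ = 1/√(LC) = 1/√(0.0312·9.41e-07) = 5836 rad/s.
Step 2 — f₀ = ω₀/(2π) = 928.9 Hz.
Step 3 — Series Q: Q = ω₀L/R = 5836·0.0312/10.3 = 17.68.
Step 4 — Bandwidth: Δω = ω₀/Q = 330.1 rad/s; BW = Δω/(2π) = 52.54 Hz.

(a) f₀ = 928.9 Hz  (b) Q = 17.68  (c) BW = 52.54 Hz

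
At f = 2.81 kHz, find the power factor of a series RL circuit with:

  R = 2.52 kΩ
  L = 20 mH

Step 1 — Angular frequency: ω = 2π·f = 2π·2810 = 1.766e+04 rad/s.
Step 2 — Component impedances:
  R: Z = R = 2520 Ω
  L: Z = jωL = j·1.766e+04·0.02 = 0 + j353.1 Ω
Step 3 — Series combination: Z_total = R + L = 2520 + j353.1 Ω = 2545∠8.0° Ω.
Step 4 — Power factor: PF = cos(φ) = Re(Z)/|Z| = 2520/2544.6 = 0.9903.
Step 5 — Type: Im(Z) = 353.1 ⇒ lagging (phase φ = 8.0°).

PF = 0.9903 (lagging, φ = 8.0°)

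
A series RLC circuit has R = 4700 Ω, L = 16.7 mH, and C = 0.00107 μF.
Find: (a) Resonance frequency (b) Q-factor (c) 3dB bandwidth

Step 1 — Resonance condition Im(Z)=0 gives ω₀ = 1/√(LC).
Step 2 — ω₀ = 1/√(0.0167·1.07e-09) = 2.366e+05 rad/s.
Step 3 — f₀ = ω₀/(2π) = 3.765e+04 Hz.
Step 4 — Series Q: Q = ω₀L/R = 2.366e+05·0.0167/4700 = 0.8406.
Step 5 — 3dB bandwidth: Δω = ω₀/Q = 2.814e+05 rad/s; BW = Δω/(2π) = 4.479e+04 Hz.

(a) f₀ = 3.765e+04 Hz  (b) Q = 0.8406  (c) BW = 4.479e+04 Hz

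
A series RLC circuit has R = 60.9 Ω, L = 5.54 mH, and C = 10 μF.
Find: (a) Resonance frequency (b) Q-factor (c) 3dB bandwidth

Step 1 — Resonance: ω₀ = 1/√(LC) = 1/√(0.00554·1e-05) = 4249 rad/s.
Step 2 — f₀ = ω₀/(2π) = 676.2 Hz.
Step 3 — Series Q: Q = ω₀L/R = 4249·0.00554/60.9 = 0.3865.
Step 4 — Bandwidth: Δω = ω₀/Q = 1.099e+04 rad/s; BW = Δω/(2π) = 1750 Hz.

(a) f₀ = 676.2 Hz  (b) Q = 0.3865  (c) BW = 1750 Hz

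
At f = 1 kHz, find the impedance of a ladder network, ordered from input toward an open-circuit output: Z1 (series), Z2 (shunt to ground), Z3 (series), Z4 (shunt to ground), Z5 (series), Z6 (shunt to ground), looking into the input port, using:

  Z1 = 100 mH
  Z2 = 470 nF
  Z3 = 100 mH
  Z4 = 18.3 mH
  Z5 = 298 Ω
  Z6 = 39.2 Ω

Step 1 — Angular frequency: ω = 2π·f = 2π·1000 = 6283 rad/s.
Step 2 — Component impedances:
  Z1: Z = jωL = j·6283·0.1 = 0 + j628.3 Ω
  Z2: Z = 1/(jωC) = -j/(ω·C) = 0 - j338.6 Ω
  Z3: Z = jωL = j·6283·0.1 = 0 + j628.3 Ω
  Z4: Z = jωL = j·6283·0.0183 = 0 + j115 Ω
  Z5: Z = R = 298 Ω
  Z6: Z = R = 39.2 Ω
Step 3 — Ladder network (open output): work backward from the far end, alternating series and parallel combinations. Z_in = 25.91 + j0.005226 Ω = 25.91∠0.0° Ω.

Z = 25.91 + j0.005226 Ω = 25.91∠0.0° Ω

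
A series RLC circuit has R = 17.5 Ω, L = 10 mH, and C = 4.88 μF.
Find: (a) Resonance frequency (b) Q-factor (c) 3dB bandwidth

Step 1 — Resonance condition Im(Z)=0 gives ω₀ = 1/√(LC).
Step 2 — ω₀ = 1/√(0.01·4.88e-06) = 4527 rad/s.
Step 3 — f₀ = ω₀/(2π) = 720.5 Hz.
Step 4 — Series Q: Q = ω₀L/R = 4527·0.01/17.5 = 2.587.
Step 5 — 3dB bandwidth: Δω = ω₀/Q = 1750 rad/s; BW = Δω/(2π) = 278.5 Hz.

(a) f₀ = 720.5 Hz  (b) Q = 2.587  (c) BW = 278.5 Hz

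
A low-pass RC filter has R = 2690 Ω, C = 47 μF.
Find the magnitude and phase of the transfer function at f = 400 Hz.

Step 1 — Angular frequency: ω = 2π·400 = 2513 rad/s.
Step 2 — Transfer function: H(jω) = 1/(1 + jωRC).
Step 3 — Denominator: 1 + jωRC = 1 + j·2513·2690·4.7e-05 = 1 + j317.8.
Step 4 — H = 9.904e-06 - j0.003147.
Step 5 — Magnitude: |H| = 0.003147 (-50.0 dB); phase: φ = -89.8°.

|H| = 0.003147 (-50.0 dB), φ = -89.8°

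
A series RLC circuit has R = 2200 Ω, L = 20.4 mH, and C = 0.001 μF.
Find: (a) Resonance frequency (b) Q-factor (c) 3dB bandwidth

Step 1 — Resonance condition Im(Z)=0 gives ω₀ = 1/√(LC).
Step 2 — ω₀ = 1/√(0.0204·1e-09) = 2.214e+05 rad/s.
Step 3 — f₀ = ω₀/(2π) = 3.524e+04 Hz.
Step 4 — Series Q: Q = ω₀L/R = 2.214e+05·0.0204/2200 = 2.053.
Step 5 — 3dB bandwidth: Δω = ω₀/Q = 1.078e+05 rad/s; BW = Δω/(2π) = 1.716e+04 Hz.

(a) f₀ = 3.524e+04 Hz  (b) Q = 2.053  (c) BW = 1.716e+04 Hz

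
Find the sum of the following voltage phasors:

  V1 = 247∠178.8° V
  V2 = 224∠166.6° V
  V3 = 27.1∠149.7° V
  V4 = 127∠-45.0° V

Step 1 — Convert each phasor to rectangular form:
  V1 = 247·(cos(178.8°) + j·sin(178.8°)) = -246.9 + j5.173 V
  V2 = 224·(cos(166.6°) + j·sin(166.6°)) = -217.9 + j51.91 V
  V3 = 27.1·(cos(149.7°) + j·sin(149.7°)) = -23.4 + j13.67 V
  V4 = 127·(cos(-45.0°) + j·sin(-45.0°)) = 89.8 - j89.8 V
Step 2 — Sum components: V_total = -398.4 - j19.05 V.
Step 3 — Convert to polar: |V_total| = 398.9 V, ∠V_total = -177.3°.

V_total = 398.9∠-177.3° V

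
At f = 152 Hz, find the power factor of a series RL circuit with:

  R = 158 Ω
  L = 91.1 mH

Step 1 — Angular frequency: ω = 2π·f = 2π·152 = 955 rad/s.
Step 2 — Component impedances:
  R: Z = R = 158 Ω
  L: Z = jωL = j·955·0.0911 = 0 + j87 Ω
Step 3 — Series combination: Z_total = R + L = 158 + j87 Ω = 180.4∠28.8° Ω.
Step 4 — Power factor: PF = cos(φ) = Re(Z)/|Z| = 158/180.37 = 0.876.
Step 5 — Type: Im(Z) = 87 ⇒ lagging (phase φ = 28.8°).

PF = 0.876 (lagging, φ = 28.8°)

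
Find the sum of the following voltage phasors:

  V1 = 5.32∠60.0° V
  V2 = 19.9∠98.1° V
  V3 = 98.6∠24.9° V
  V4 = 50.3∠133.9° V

Step 1 — Convert each phasor to rectangular form:
  V1 = 5.32·(cos(60.0°) + j·sin(60.0°)) = 2.66 + j4.607 V
  V2 = 19.9·(cos(98.1°) + j·sin(98.1°)) = -2.804 + j19.7 V
  V3 = 98.6·(cos(24.9°) + j·sin(24.9°)) = 89.43 + j41.51 V
  V4 = 50.3·(cos(133.9°) + j·sin(133.9°)) = -34.88 + j36.24 V
Step 2 — Sum components: V_total = 54.41 + j102.1 V.
Step 3 — Convert to polar: |V_total| = 115.7 V, ∠V_total = 61.9°.

V_total = 115.7∠61.9° V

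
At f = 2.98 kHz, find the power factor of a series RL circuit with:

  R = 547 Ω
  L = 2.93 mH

Step 1 — Angular frequency: ω = 2π·f = 2π·2980 = 1.872e+04 rad/s.
Step 2 — Component impedances:
  R: Z = R = 547 Ω
  L: Z = jωL = j·1.872e+04·0.00293 = 0 + j54.86 Ω
Step 3 — Series combination: Z_total = R + L = 547 + j54.86 Ω = 549.7∠5.7° Ω.
Step 4 — Power factor: PF = cos(φ) = Re(Z)/|Z| = 547/549.74 = 0.995.
Step 5 — Type: Im(Z) = 54.86 ⇒ lagging (phase φ = 5.7°).

PF = 0.995 (lagging, φ = 5.7°)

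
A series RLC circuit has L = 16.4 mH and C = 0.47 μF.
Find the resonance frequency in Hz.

Step 1 — Resonance condition Im(Z)=0 gives ω₀ = 1/√(LC).
Step 2 — ω₀ = 1/√(0.0164·4.7e-07) = 1.139e+04 rad/s.
Step 3 — f₀ = ω₀/(2π) = 1813 Hz.

f₀ = 1813 Hz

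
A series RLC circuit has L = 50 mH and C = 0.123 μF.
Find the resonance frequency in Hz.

Step 1 — Resonance condition Im(Z)=0 gives ω₀ = 1/√(LC).
Step 2 — ω₀ = 1/√(0.05·1.23e-07) = 1.275e+04 rad/s.
Step 3 — f₀ = ω₀/(2π) = 2029 Hz.

f₀ = 2029 Hz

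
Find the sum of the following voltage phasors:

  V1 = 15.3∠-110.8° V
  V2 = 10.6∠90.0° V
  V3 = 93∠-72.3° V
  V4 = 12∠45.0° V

Step 1 — Convert each phasor to rectangular form:
  V1 = 15.3·(cos(-110.8°) + j·sin(-110.8°)) = -5.433 - j14.3 V
  V2 = 10.6·(cos(90.0°) + j·sin(90.0°)) = 0 + j10.6 V
  V3 = 93·(cos(-72.3°) + j·sin(-72.3°)) = 28.28 - j88.6 V
  V4 = 12·(cos(45.0°) + j·sin(45.0°)) = 8.485 + j8.485 V
Step 2 — Sum components: V_total = 31.33 - j83.82 V.
Step 3 — Convert to polar: |V_total| = 89.48 V, ∠V_total = -69.5°.

V_total = 89.48∠-69.5° V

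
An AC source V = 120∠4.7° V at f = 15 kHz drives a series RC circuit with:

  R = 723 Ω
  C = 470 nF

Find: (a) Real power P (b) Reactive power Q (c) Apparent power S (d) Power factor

Step 1 — Angular frequency: ω = 2π·f = 2π·1.5e+04 = 9.425e+04 rad/s.
Step 2 — Component impedances:
  R: Z = R = 723 Ω
  C: Z = 1/(jωC) = -j/(ω·C) = 0 - j22.58 Ω
Step 3 — Series combination: Z_total = R + C = 723 - j22.58 Ω = 723.4∠-1.8° Ω.
Step 4 — Source phasor: V = 120∠4.7° V = 119.6 + j9.833 V.
Step 5 — Current: I = V / Z = 0.1648 + j0.01875 A = 0.1659∠6.5° A.
Step 6 — Complex power: S = V·I* = 19.9 - j0.6213 VA.
Step 7 — Real power: P = Re(S) = 19.9 W.
Step 8 — Reactive power: Q = Im(S) = -0.6213 VAR.
Step 9 — Apparent power: |S| = 19.91 VA.
Step 10 — Power factor: PF = P/|S| = 0.9995 (leading).

(a) P = 19.9 W  (b) Q = -0.6213 VAR  (c) S = 19.91 VA  (d) PF = 0.9995 (leading)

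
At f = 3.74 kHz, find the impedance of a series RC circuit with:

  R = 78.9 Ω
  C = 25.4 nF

Step 1 — Angular frequency: ω = 2π·f = 2π·3740 = 2.35e+04 rad/s.
Step 2 — Component impedances:
  R: Z = R = 78.9 Ω
  C: Z = 1/(jωC) = -j/(ω·C) = 0 - j1675 Ω
Step 3 — Series combination: Z_total = R + C = 78.9 - j1675 Ω = 1677∠-87.3° Ω.

Z = 78.9 - j1675 Ω = 1677∠-87.3° Ω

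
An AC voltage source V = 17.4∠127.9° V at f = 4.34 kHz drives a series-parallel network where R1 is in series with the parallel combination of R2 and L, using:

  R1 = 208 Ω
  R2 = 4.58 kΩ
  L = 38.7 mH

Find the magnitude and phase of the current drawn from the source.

Step 1 — Angular frequency: ω = 2π·f = 2π·4340 = 2.727e+04 rad/s.
Step 2 — Component impedances:
  R1: Z = R = 208 Ω
  R2: Z = R = 4580 Ω
  L: Z = jωL = j·2.727e+04·0.0387 = 0 + j1055 Ω
Step 3 — Parallel branch: R2 || L = 1/(1/R2 + 1/L) = 230.9 + j1002 Ω.
Step 4 — Series with R1: Z_total = R1 + (R2 || L) = 438.9 + j1002 Ω = 1094∠66.3° Ω.
Step 5 — Source phasor: V = 17.4∠127.9° V = -10.69 + j13.73 V.
Step 6 — Ohm's law: I = V / Z_total = (-10.69 + j13.73) / (438.9 + j1002) = 0.007576 + j0.01398 A.
Step 7 — Convert to polar: |I| = 0.0159 A, ∠I = 61.6°.

I = 0.0159∠61.6° A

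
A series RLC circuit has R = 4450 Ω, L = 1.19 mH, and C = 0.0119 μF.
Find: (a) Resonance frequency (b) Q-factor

Step 1 — Resonance condition Im(Z)=0 gives ω₀ = 1/√(LC).
Step 2 — ω₀ = 1/√(0.00119·1.19e-08) = 2.657e+05 rad/s.
Step 3 — f₀ = ω₀/(2π) = 4.229e+04 Hz.
Step 4 — Series Q: Q = ω₀L/R = 2.657e+05·0.00119/4450 = 0.07106.

(a) f₀ = 4.229e+04 Hz  (b) Q = 0.07106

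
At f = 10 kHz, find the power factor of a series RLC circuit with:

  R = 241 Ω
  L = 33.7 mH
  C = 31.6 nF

Step 1 — Angular frequency: ω = 2π·f = 2π·1e+04 = 6.283e+04 rad/s.
Step 2 — Component impedances:
  R: Z = R = 241 Ω
  L: Z = jωL = j·6.283e+04·0.0337 = 0 + j2117 Ω
  C: Z = 1/(jωC) = -j/(ω·C) = 0 - j503.7 Ω
Step 3 — Series combination: Z_total = R + L + C = 241 + j1614 Ω = 1632∠81.5° Ω.
Step 4 — Power factor: PF = cos(φ) = Re(Z)/|Z| = 241/1632 = 0.1477.
Step 5 — Type: Im(Z) = 1614 ⇒ lagging (phase φ = 81.5°).

PF = 0.1477 (lagging, φ = 81.5°)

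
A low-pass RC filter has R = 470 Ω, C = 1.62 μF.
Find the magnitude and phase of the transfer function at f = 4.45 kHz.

Step 1 — Angular frequency: ω = 2π·4450 = 2.796e+04 rad/s.
Step 2 — Transfer function: H(jω) = 1/(1 + jωRC).
Step 3 — Denominator: 1 + jωRC = 1 + j·2.796e+04·470·1.62e-06 = 1 + j21.29.
Step 4 — H = 0.002202 - j0.04687.
Step 5 — Magnitude: |H| = 0.04692 (-26.6 dB); phase: φ = -87.3°.

|H| = 0.04692 (-26.6 dB), φ = -87.3°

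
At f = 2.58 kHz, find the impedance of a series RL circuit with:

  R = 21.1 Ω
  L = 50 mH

Step 1 — Angular frequency: ω = 2π·f = 2π·2580 = 1.621e+04 rad/s.
Step 2 — Component impedances:
  R: Z = R = 21.1 Ω
  L: Z = jωL = j·1.621e+04·0.05 = 0 + j810.5 Ω
Step 3 — Series combination: Z_total = R + L = 21.1 + j810.5 Ω = 810.8∠88.5° Ω.

Z = 21.1 + j810.5 Ω = 810.8∠88.5° Ω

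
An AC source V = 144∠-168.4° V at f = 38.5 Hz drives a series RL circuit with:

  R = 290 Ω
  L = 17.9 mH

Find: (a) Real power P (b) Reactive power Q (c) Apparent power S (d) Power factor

Step 1 — Angular frequency: ω = 2π·f = 2π·38.5 = 241.9 rad/s.
Step 2 — Component impedances:
  R: Z = R = 290 Ω
  L: Z = jωL = j·241.9·0.0179 = 0 + j4.33 Ω
Step 3 — Series combination: Z_total = R + L = 290 + j4.33 Ω = 290∠0.9° Ω.
Step 4 — Source phasor: V = 144∠-168.4° V = -141.1 - j28.96 V.
Step 5 — Current: I = V / Z = -0.4878 - j0.09256 A = 0.4965∠-169.3° A.
Step 6 — Complex power: S = V·I* = 71.49 + j1.067 VA.
Step 7 — Real power: P = Re(S) = 71.49 W.
Step 8 — Reactive power: Q = Im(S) = 1.067 VAR.
Step 9 — Apparent power: |S| = 71.5 VA.
Step 10 — Power factor: PF = P/|S| = 0.9999 (lagging).

(a) P = 71.49 W  (b) Q = 1.067 VAR  (c) S = 71.5 VA  (d) PF = 0.9999 (lagging)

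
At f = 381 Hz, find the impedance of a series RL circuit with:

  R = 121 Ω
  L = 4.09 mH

Step 1 — Angular frequency: ω = 2π·f = 2π·381 = 2394 rad/s.
Step 2 — Component impedances:
  R: Z = R = 121 Ω
  L: Z = jωL = j·2394·0.00409 = 0 + j9.791 Ω
Step 3 — Series combination: Z_total = R + L = 121 + j9.791 Ω = 121.4∠4.6° Ω.

Z = 121 + j9.791 Ω = 121.4∠4.6° Ω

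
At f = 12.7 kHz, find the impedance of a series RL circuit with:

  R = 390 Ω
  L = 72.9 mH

Step 1 — Angular frequency: ω = 2π·f = 2π·1.27e+04 = 7.98e+04 rad/s.
Step 2 — Component impedances:
  R: Z = R = 390 Ω
  L: Z = jωL = j·7.98e+04·0.0729 = 0 + j5817 Ω
Step 3 — Series combination: Z_total = R + L = 390 + j5817 Ω = 5830∠86.2° Ω.

Z = 390 + j5817 Ω = 5830∠86.2° Ω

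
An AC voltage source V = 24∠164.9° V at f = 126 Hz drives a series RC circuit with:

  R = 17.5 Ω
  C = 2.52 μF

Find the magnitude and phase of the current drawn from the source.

Step 1 — Angular frequency: ω = 2π·f = 2π·126 = 791.7 rad/s.
Step 2 — Component impedances:
  R: Z = R = 17.5 Ω
  C: Z = 1/(jωC) = -j/(ω·C) = 0 - j501.2 Ω
Step 3 — Series combination: Z_total = R + C = 17.5 - j501.2 Ω = 501.5∠-88.0° Ω.
Step 4 — Source phasor: V = 24∠164.9° V = -23.17 + j6.252 V.
Step 5 — Ohm's law: I = V / Z_total = (-23.17 + j6.252) / (17.5 - j501.2) = -0.01407 - j0.04574 A.
Step 6 — Convert to polar: |I| = 0.04785 A, ∠I = -107.1°.

I = 0.04785∠-107.1° A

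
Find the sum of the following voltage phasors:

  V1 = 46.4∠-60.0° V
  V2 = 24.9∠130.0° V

Step 1 — Convert each phasor to rectangular form:
  V1 = 46.4·(cos(-60.0°) + j·sin(-60.0°)) = 23.2 - j40.18 V
  V2 = 24.9·(cos(130.0°) + j·sin(130.0°)) = -16.01 + j19.07 V
Step 2 — Sum components: V_total = 7.195 - j21.11 V.
Step 3 — Convert to polar: |V_total| = 22.3 V, ∠V_total = -71.2°.

V_total = 22.3∠-71.2° V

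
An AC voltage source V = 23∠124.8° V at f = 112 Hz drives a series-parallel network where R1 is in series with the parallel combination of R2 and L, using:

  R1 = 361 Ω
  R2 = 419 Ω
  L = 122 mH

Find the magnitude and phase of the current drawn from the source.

Step 1 — Angular frequency: ω = 2π·f = 2π·112 = 703.7 rad/s.
Step 2 — Component impedances:
  R1: Z = R = 361 Ω
  R2: Z = R = 419 Ω
  L: Z = jωL = j·703.7·0.122 = 0 + j85.85 Ω
Step 3 — Parallel branch: R2 || L = 1/(1/R2 + 1/L) = 16.88 + j82.39 Ω.
Step 4 — Series with R1: Z_total = R1 + (R2 || L) = 377.9 + j82.39 Ω = 386.8∠12.3° Ω.
Step 5 — Source phasor: V = 23∠124.8° V = -13.13 + j18.89 V.
Step 6 — Ohm's law: I = V / Z_total = (-13.13 + j18.89) / (377.9 + j82.39) = -0.02276 + j0.05494 A.
Step 7 — Convert to polar: |I| = 0.05947 A, ∠I = 112.5°.

I = 0.05947∠112.5° A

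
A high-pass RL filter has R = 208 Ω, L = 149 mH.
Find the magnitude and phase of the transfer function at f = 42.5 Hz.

Step 1 — Angular frequency: ω = 2π·42.5 = 267 rad/s.
Step 2 — Transfer function: H(jω) = jωL/(R + jωL).
Step 3 — Numerator jωL = j·39.79; denominator R + jωL = 208 + j39.79.
Step 4 — H = 0.0353 + j0.1845.
Step 5 — Magnitude: |H| = 0.1879 (-14.5 dB); phase: φ = 79.2°.

|H| = 0.1879 (-14.5 dB), φ = 79.2°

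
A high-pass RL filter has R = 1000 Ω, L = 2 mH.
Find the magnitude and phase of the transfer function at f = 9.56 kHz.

Step 1 — Angular frequency: ω = 2π·9560 = 6.007e+04 rad/s.
Step 2 — Transfer function: H(jω) = jωL/(R + jωL).
Step 3 — Numerator jωL = j·120.1; denominator R + jωL = 1000 + j120.1.
Step 4 — H = 0.01423 + j0.1184.
Step 5 — Magnitude: |H| = 0.1193 (-18.5 dB); phase: φ = 83.1°.

|H| = 0.1193 (-18.5 dB), φ = 83.1°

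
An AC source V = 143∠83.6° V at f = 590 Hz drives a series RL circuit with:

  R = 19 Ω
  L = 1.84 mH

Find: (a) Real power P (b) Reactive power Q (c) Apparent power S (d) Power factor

Step 1 — Angular frequency: ω = 2π·f = 2π·590 = 3707 rad/s.
Step 2 — Component impedances:
  R: Z = R = 19 Ω
  L: Z = jωL = j·3707·0.00184 = 0 + j6.821 Ω
Step 3 — Series combination: Z_total = R + L = 19 + j6.821 Ω = 20.19∠19.7° Ω.
Step 4 — Source phasor: V = 143∠83.6° V = 15.94 + j142.1 V.
Step 5 — Current: I = V / Z = 3.122 + j6.359 A = 7.084∠63.9° A.
Step 6 — Complex power: S = V·I* = 953.4 + j342.3 VA.
Step 7 — Real power: P = Re(S) = 953.4 W.
Step 8 — Reactive power: Q = Im(S) = 342.3 VAR.
Step 9 — Apparent power: |S| = 1013 VA.
Step 10 — Power factor: PF = P/|S| = 0.9412 (lagging).

(a) P = 953.4 W  (b) Q = 342.3 VAR  (c) S = 1013 VA  (d) PF = 0.9412 (lagging)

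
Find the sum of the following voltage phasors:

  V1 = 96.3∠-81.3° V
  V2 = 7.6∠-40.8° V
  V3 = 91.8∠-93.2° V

Step 1 — Convert each phasor to rectangular form:
  V1 = 96.3·(cos(-81.3°) + j·sin(-81.3°)) = 14.57 - j95.19 V
  V2 = 7.6·(cos(-40.8°) + j·sin(-40.8°)) = 5.753 - j4.966 V
  V3 = 91.8·(cos(-93.2°) + j·sin(-93.2°)) = -5.124 - j91.66 V
Step 2 — Sum components: V_total = 15.2 - j191.8 V.
Step 3 — Convert to polar: |V_total| = 192.4 V, ∠V_total = -85.5°.

V_total = 192.4∠-85.5° V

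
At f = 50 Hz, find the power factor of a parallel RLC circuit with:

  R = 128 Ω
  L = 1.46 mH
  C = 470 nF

Step 1 — Angular frequency: ω = 2π·f = 2π·50 = 314.2 rad/s.
Step 2 — Component impedances:
  R: Z = R = 128 Ω
  L: Z = jωL = j·314.2·0.00146 = 0 + j0.4587 Ω
  C: Z = 1/(jωC) = -j/(ω·C) = 0 - j6773 Ω
Step 3 — Parallel combination: 1/Z_total = 1/R + 1/L + 1/C; Z_total = 0.001644 + j0.4587 Ω = 0.4587∠89.8° Ω.
Step 4 — Power factor: PF = cos(φ) = Re(Z)/|Z| = 0.001644/0.4587 = 0.003584.
Step 5 — Type: Im(Z) = 0.4587 ⇒ lagging (phase φ = 89.8°).

PF = 0.003584 (lagging, φ = 89.8°)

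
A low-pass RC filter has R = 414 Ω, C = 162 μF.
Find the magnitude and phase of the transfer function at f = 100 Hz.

Step 1 — Angular frequency: ω = 2π·100 = 628.3 rad/s.
Step 2 — Transfer function: H(jω) = 1/(1 + jωRC).
Step 3 — Denominator: 1 + jωRC = 1 + j·628.3·414·0.000162 = 1 + j42.14.
Step 4 — H = 0.0005628 - j0.02372.
Step 5 — Magnitude: |H| = 0.02372 (-32.5 dB); phase: φ = -88.6°.

|H| = 0.02372 (-32.5 dB), φ = -88.6°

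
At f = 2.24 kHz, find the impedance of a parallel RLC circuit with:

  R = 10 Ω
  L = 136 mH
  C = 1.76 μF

Step 1 — Angular frequency: ω = 2π·f = 2π·2240 = 1.407e+04 rad/s.
Step 2 — Component impedances:
  R: Z = R = 10 Ω
  L: Z = jωL = j·1.407e+04·0.136 = 0 + j1914 Ω
  C: Z = 1/(jωC) = -j/(ω·C) = 0 - j40.37 Ω
Step 3 — Parallel combination: 1/Z_total = 1/R + 1/L + 1/C; Z_total = 9.445 - j2.29 Ω = 9.718∠-13.6° Ω.

Z = 9.445 - j2.29 Ω = 9.718∠-13.6° Ω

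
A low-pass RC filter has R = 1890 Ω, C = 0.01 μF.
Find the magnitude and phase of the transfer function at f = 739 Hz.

Step 1 — Angular frequency: ω = 2π·739 = 4643 rad/s.
Step 2 — Transfer function: H(jω) = 1/(1 + jωRC).
Step 3 — Denominator: 1 + jωRC = 1 + j·4643·1890·1e-08 = 1 + j0.08776.
Step 4 — H = 0.9924 - j0.08709.
Step 5 — Magnitude: |H| = 0.9962 (-0.0 dB); phase: φ = -5.0°.

|H| = 0.9962 (-0.0 dB), φ = -5.0°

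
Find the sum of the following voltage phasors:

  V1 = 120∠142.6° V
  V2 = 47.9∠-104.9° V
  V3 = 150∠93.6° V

Step 1 — Convert each phasor to rectangular form:
  V1 = 120·(cos(142.6°) + j·sin(142.6°)) = -95.33 + j72.89 V
  V2 = 47.9·(cos(-104.9°) + j·sin(-104.9°)) = -12.32 - j46.29 V
  V3 = 150·(cos(93.6°) + j·sin(93.6°)) = -9.419 + j149.7 V
Step 2 — Sum components: V_total = -117.1 + j176.3 V.
Step 3 — Convert to polar: |V_total| = 211.6 V, ∠V_total = 123.6°.

V_total = 211.6∠123.6° V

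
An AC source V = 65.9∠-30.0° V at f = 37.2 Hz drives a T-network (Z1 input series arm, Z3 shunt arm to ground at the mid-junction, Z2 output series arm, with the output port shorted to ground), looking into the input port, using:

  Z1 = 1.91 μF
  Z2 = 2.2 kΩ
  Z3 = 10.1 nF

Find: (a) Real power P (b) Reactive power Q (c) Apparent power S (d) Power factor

Step 1 — Angular frequency: ω = 2π·f = 2π·37.2 = 233.7 rad/s.
Step 2 — Component impedances:
  Z1: Z = 1/(jωC) = -j/(ω·C) = 0 - j2240 Ω
  Z2: Z = R = 2200 Ω
  Z3: Z = 1/(jωC) = -j/(ω·C) = 0 - j4.236e+05 Ω
Step 3 — With the output port shorted to ground, the output series arm Z2 runs from the junction to ground; the shunt arm Z3 also runs from the junction to ground. They appear in parallel: Z3 || Z2 = 2200 - j11.43 Ω.
Step 4 — Series with input arm Z1: Z_in = Z1 + (Z3 || Z2) = 2200 - j2251 Ω = 3148∠-45.7° Ω.
Step 5 — Source phasor: V = 65.9∠-30.0° V = 57.07 - j32.95 V.
Step 6 — Current: I = V / Z = 0.02016 + j0.005652 A = 0.02094∠15.7° A.
Step 7 — Complex power: S = V·I* = 0.9642 - j0.9868 VA.
Step 8 — Real power: P = Re(S) = 0.9642 W.
Step 9 — Reactive power: Q = Im(S) = -0.9868 VAR.
Step 10 — Apparent power: |S| = 1.38 VA.
Step 11 — Power factor: PF = P/|S| = 0.6989 (leading).

(a) P = 0.9642 W  (b) Q = -0.9868 VAR  (c) S = 1.38 VA  (d) PF = 0.6989 (leading)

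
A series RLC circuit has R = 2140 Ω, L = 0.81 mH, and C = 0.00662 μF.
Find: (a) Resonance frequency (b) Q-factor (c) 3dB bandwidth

Step 1 — Resonance: ω₀ = 1/√(LC) = 1/√(0.00081·6.62e-09) = 4.318e+05 rad/s.
Step 2 — f₀ = ω₀/(2π) = 6.873e+04 Hz.
Step 3 — Series Q: Q = ω₀L/R = 4.318e+05·0.00081/2140 = 0.1635.
Step 4 — Bandwidth: Δω = ω₀/Q = 2.642e+06 rad/s; BW = Δω/(2π) = 4.205e+05 Hz.

(a) f₀ = 6.873e+04 Hz  (b) Q = 0.1635  (c) BW = 4.205e+05 Hz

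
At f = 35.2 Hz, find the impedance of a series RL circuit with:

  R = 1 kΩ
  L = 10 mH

Step 1 — Angular frequency: ω = 2π·f = 2π·35.2 = 221.2 rad/s.
Step 2 — Component impedances:
  R: Z = R = 1000 Ω
  L: Z = jωL = j·221.2·0.01 = 0 + j2.212 Ω
Step 3 — Series combination: Z_total = R + L = 1000 + j2.212 Ω = 1000∠0.1° Ω.

Z = 1000 + j2.212 Ω = 1000∠0.1° Ω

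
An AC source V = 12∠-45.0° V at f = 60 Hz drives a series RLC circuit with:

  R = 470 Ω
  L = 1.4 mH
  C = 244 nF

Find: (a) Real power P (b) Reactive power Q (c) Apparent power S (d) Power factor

Step 1 — Angular frequency: ω = 2π·f = 2π·60 = 377 rad/s.
Step 2 — Component impedances:
  R: Z = R = 470 Ω
  L: Z = jωL = j·377·0.0014 = 0 + j0.5278 Ω
  C: Z = 1/(jωC) = -j/(ω·C) = 0 - j1.087e+04 Ω
Step 3 — Series combination: Z_total = R + L + C = 470 - j1.087e+04 Ω = 1.088e+04∠-87.5° Ω.
Step 4 — Source phasor: V = 12∠-45.0° V = 8.485 - j8.485 V.
Step 5 — Current: I = V / Z = 0.0008128 + j0.0007454 A = 0.001103∠42.5° A.
Step 6 — Complex power: S = V·I* = 0.0005717 - j0.01322 VA.
Step 7 — Real power: P = Re(S) = 0.0005717 W.
Step 8 — Reactive power: Q = Im(S) = -0.01322 VAR.
Step 9 — Apparent power: |S| = 0.01323 VA.
Step 10 — Power factor: PF = P/|S| = 0.0432 (leading).

(a) P = 0.0005717 W  (b) Q = -0.01322 VAR  (c) S = 0.01323 VA  (d) PF = 0.0432 (leading)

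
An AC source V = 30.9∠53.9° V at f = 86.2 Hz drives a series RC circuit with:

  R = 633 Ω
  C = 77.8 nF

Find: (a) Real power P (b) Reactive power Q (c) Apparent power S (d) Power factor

Step 1 — Angular frequency: ω = 2π·f = 2π·86.2 = 541.6 rad/s.
Step 2 — Component impedances:
  R: Z = R = 633 Ω
  C: Z = 1/(jωC) = -j/(ω·C) = 0 - j2.373e+04 Ω
Step 3 — Series combination: Z_total = R + C = 633 - j2.373e+04 Ω = 2.374e+04∠-88.5° Ω.
Step 4 — Source phasor: V = 30.9∠53.9° V = 18.21 + j24.97 V.
Step 5 — Current: I = V / Z = -0.001031 + j0.0007947 A = 0.001302∠142.4° A.
Step 6 — Complex power: S = V·I* = 0.001072 - j0.0402 VA.
Step 7 — Real power: P = Re(S) = 0.001072 W.
Step 8 — Reactive power: Q = Im(S) = -0.0402 VAR.
Step 9 — Apparent power: |S| = 0.04022 VA.
Step 10 — Power factor: PF = P/|S| = 0.02666 (leading).

(a) P = 0.001072 W  (b) Q = -0.0402 VAR  (c) S = 0.04022 VA  (d) PF = 0.02666 (leading)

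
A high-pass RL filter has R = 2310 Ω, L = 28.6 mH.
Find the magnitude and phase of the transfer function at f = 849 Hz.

Step 1 — Angular frequency: ω = 2π·849 = 5334 rad/s.
Step 2 — Transfer function: H(jω) = jωL/(R + jωL).
Step 3 — Numerator jωL = j·152.6; denominator R + jωL = 2310 + j152.6.
Step 4 — H = 0.004343 + j0.06576.
Step 5 — Magnitude: |H| = 0.0659 (-23.6 dB); phase: φ = 86.2°.

|H| = 0.0659 (-23.6 dB), φ = 86.2°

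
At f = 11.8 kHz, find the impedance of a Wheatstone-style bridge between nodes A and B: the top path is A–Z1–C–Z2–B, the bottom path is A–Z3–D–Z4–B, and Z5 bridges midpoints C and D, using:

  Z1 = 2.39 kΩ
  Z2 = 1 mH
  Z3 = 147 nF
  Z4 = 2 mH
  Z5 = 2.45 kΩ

Step 1 — Angular frequency: ω = 2π·f = 2π·1.18e+04 = 7.414e+04 rad/s.
Step 2 — Component impedances:
  Z1: Z = R = 2390 Ω
  Z2: Z = jωL = j·7.414e+04·0.001 = 0 + j74.14 Ω
  Z3: Z = 1/(jωC) = -j/(ω·C) = 0 - j91.75 Ω
  Z4: Z = jωL = j·7.414e+04·0.002 = 0 + j148.3 Ω
  Z5: Z = R = 2450 Ω
Step 3 — Bridge requires nodal analysis (the Z5 bridge couples midpoints C and D, so the two paths cannot be reduced to a simple series/parallel combination). Setting node B to ground and injecting 1 A at node A, the 3-node admittance system at A, C, D solves to V_A = Z_AB = 10.06 + j55.05 Ω = 55.96∠79.6° Ω.

Z = 10.06 + j55.05 Ω = 55.96∠79.6° Ω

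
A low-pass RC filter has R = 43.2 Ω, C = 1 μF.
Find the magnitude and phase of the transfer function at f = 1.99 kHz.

Step 1 — Angular frequency: ω = 2π·1990 = 1.25e+04 rad/s.
Step 2 — Transfer function: H(jω) = 1/(1 + jωRC).
Step 3 — Denominator: 1 + jωRC = 1 + j·1.25e+04·43.2·1e-06 = 1 + j0.5402.
Step 4 — H = 0.7741 - j0.4182.
Step 5 — Magnitude: |H| = 0.8798 (-1.1 dB); phase: φ = -28.4°.

|H| = 0.8798 (-1.1 dB), φ = -28.4°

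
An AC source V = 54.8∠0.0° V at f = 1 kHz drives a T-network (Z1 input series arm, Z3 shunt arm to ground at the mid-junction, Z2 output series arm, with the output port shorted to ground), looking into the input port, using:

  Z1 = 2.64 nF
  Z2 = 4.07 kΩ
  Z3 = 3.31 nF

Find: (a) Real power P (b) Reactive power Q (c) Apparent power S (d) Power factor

Step 1 — Angular frequency: ω = 2π·f = 2π·1000 = 6283 rad/s.
Step 2 — Component impedances:
  Z1: Z = 1/(jωC) = -j/(ω·C) = 0 - j6.029e+04 Ω
  Z2: Z = R = 4070 Ω
  Z3: Z = 1/(jωC) = -j/(ω·C) = 0 - j4.808e+04 Ω
Step 3 — With the output port shorted to ground, the output series arm Z2 runs from the junction to ground; the shunt arm Z3 also runs from the junction to ground. They appear in parallel: Z3 || Z2 = 4041 - j342.1 Ω.
Step 4 — Series with input arm Z1: Z_in = Z1 + (Z3 || Z2) = 4041 - j6.063e+04 Ω = 6.076e+04∠-86.2° Ω.
Step 5 — Source phasor: V = 54.8∠0.0° V = 54.8 V.
Step 6 — Current: I = V / Z = 5.998e-05 + j0.0008999 A = 0.0009019∠86.2° A.
Step 7 — Complex power: S = V·I* = 0.003287 - j0.04931 VA.
Step 8 — Real power: P = Re(S) = 0.003287 W.
Step 9 — Reactive power: Q = Im(S) = -0.04931 VAR.
Step 10 — Apparent power: |S| = 0.04942 VA.
Step 11 — Power factor: PF = P/|S| = 0.06651 (leading).

(a) P = 0.003287 W  (b) Q = -0.04931 VAR  (c) S = 0.04942 VA  (d) PF = 0.06651 (leading)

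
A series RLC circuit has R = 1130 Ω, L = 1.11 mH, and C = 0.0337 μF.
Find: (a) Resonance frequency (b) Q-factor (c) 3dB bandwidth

Step 1 — Resonance: ω₀ = 1/√(LC) = 1/√(0.00111·3.37e-08) = 1.635e+05 rad/s.
Step 2 — f₀ = ω₀/(2π) = 2.602e+04 Hz.
Step 3 — Series Q: Q = ω₀L/R = 1.635e+05·0.00111/1130 = 0.1606.
Step 4 — Bandwidth: Δω = ω₀/Q = 1.018e+06 rad/s; BW = Δω/(2π) = 1.62e+05 Hz.

(a) f₀ = 2.602e+04 Hz  (b) Q = 0.1606  (c) BW = 1.62e+05 Hz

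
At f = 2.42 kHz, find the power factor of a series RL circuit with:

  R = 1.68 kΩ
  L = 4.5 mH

Step 1 — Angular frequency: ω = 2π·f = 2π·2420 = 1.521e+04 rad/s.
Step 2 — Component impedances:
  R: Z = R = 1680 Ω
  L: Z = jωL = j·1.521e+04·0.0045 = 0 + j68.42 Ω
Step 3 — Series combination: Z_total = R + L = 1680 + j68.42 Ω = 1681∠2.3° Ω.
Step 4 — Power factor: PF = cos(φ) = Re(Z)/|Z| = 1680/1681.4 = 0.9992.
Step 5 — Type: Im(Z) = 68.42 ⇒ lagging (phase φ = 2.3°).

PF = 0.9992 (lagging, φ = 2.3°)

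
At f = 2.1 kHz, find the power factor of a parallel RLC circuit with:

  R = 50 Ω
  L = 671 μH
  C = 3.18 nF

Step 1 — Angular frequency: ω = 2π·f = 2π·2100 = 1.319e+04 rad/s.
Step 2 — Component impedances:
  R: Z = R = 50 Ω
  L: Z = jωL = j·1.319e+04·0.000671 = 0 + j8.854 Ω
  C: Z = 1/(jωC) = -j/(ω·C) = 0 - j2.383e+04 Ω
Step 3 — Parallel combination: 1/Z_total = 1/R + 1/L + 1/C; Z_total = 1.521 + j8.587 Ω = 8.721∠80.0° Ω.
Step 4 — Power factor: PF = cos(φ) = Re(Z)/|Z| = 1.521/8.721 = 0.1744.
Step 5 — Type: Im(Z) = 8.587 ⇒ lagging (phase φ = 80.0°).

PF = 0.1744 (lagging, φ = 80.0°)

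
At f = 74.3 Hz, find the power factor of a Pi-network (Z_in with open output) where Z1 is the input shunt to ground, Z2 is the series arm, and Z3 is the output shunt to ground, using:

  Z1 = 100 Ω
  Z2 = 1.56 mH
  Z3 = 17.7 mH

Step 1 — Angular frequency: ω = 2π·f = 2π·74.3 = 466.8 rad/s.
Step 2 — Component impedances:
  Z1: Z = R = 100 Ω
  Z2: Z = jωL = j·466.8·0.00156 = 0 + j0.7283 Ω
  Z3: Z = jωL = j·466.8·0.0177 = 0 + j8.263 Ω
Step 3 — With open output, the series arm Z2 and the output shunt Z3 appear in series to ground: Z2 + Z3 = 0 + j8.991 Ω.
Step 4 — Parallel with input shunt Z1: Z_in = Z1 || (Z2 + Z3) = 0.802 + j8.919 Ω = 8.955∠84.9° Ω.
Step 5 — Power factor: PF = cos(φ) = Re(Z)/|Z| = 0.80196/8.9552 = 0.08955.
Step 6 — Type: Im(Z) = 8.919 ⇒ lagging (phase φ = 84.9°).

PF = 0.08955 (lagging, φ = 84.9°)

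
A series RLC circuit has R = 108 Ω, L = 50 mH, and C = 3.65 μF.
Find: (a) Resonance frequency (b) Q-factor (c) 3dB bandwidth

Step 1 — Resonance: ω₀ = 1/√(LC) = 1/√(0.05·3.65e-06) = 2341 rad/s.
Step 2 — f₀ = ω₀/(2π) = 372.6 Hz.
Step 3 — Series Q: Q = ω₀L/R = 2341·0.05/108 = 1.084.
Step 4 — Bandwidth: Δω = ω₀/Q = 2160 rad/s; BW = Δω/(2π) = 343.8 Hz.

(a) f₀ = 372.6 Hz  (b) Q = 1.084  (c) BW = 343.8 Hz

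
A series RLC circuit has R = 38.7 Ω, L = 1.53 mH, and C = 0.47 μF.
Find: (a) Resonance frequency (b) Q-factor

Step 1 — Resonance condition Im(Z)=0 gives ω₀ = 1/√(LC).
Step 2 — ω₀ = 1/√(0.00153·4.7e-07) = 3.729e+04 rad/s.
Step 3 — f₀ = ω₀/(2π) = 5935 Hz.
Step 4 — Series Q: Q = ω₀L/R = 3.729e+04·0.00153/38.7 = 1.474.

(a) f₀ = 5935 Hz  (b) Q = 1.474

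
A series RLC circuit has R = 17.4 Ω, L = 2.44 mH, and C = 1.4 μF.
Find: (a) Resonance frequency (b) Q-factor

Step 1 — Resonance condition Im(Z)=0 gives ω₀ = 1/√(LC).
Step 2 — ω₀ = 1/√(0.00244·1.4e-06) = 1.711e+04 rad/s.
Step 3 — f₀ = ω₀/(2π) = 2723 Hz.
Step 4 — Series Q: Q = ω₀L/R = 1.711e+04·0.00244/17.4 = 2.399.

(a) f₀ = 2723 Hz  (b) Q = 2.399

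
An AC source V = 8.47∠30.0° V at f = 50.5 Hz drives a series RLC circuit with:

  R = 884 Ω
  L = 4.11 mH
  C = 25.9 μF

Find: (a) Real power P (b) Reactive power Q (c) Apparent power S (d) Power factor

Step 1 — Angular frequency: ω = 2π·f = 2π·50.5 = 317.3 rad/s.
Step 2 — Component impedances:
  R: Z = R = 884 Ω
  L: Z = jωL = j·317.3·0.00411 = 0 + j1.304 Ω
  C: Z = 1/(jωC) = -j/(ω·C) = 0 - j121.7 Ω
Step 3 — Series combination: Z_total = R + L + C = 884 - j120.4 Ω = 892.2∠-7.8° Ω.
Step 4 — Source phasor: V = 8.47∠30.0° V = 7.335 + j4.235 V.
Step 5 — Current: I = V / Z = 0.007506 + j0.005813 A = 0.009494∠37.8° A.
Step 6 — Complex power: S = V·I* = 0.07968 - j0.01085 VA.
Step 7 — Real power: P = Re(S) = 0.07968 W.
Step 8 — Reactive power: Q = Im(S) = -0.01085 VAR.
Step 9 — Apparent power: |S| = 0.08041 VA.
Step 10 — Power factor: PF = P/|S| = 0.9909 (leading).

(a) P = 0.07968 W  (b) Q = -0.01085 VAR  (c) S = 0.08041 VA  (d) PF = 0.9909 (leading)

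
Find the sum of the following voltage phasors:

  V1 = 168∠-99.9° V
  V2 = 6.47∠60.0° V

Step 1 — Convert each phasor to rectangular form:
  V1 = 168·(cos(-99.9°) + j·sin(-99.9°)) = -28.88 - j165.5 V
  V2 = 6.47·(cos(60.0°) + j·sin(60.0°)) = 3.235 + j5.603 V
Step 2 — Sum components: V_total = -25.65 - j159.9 V.
Step 3 — Convert to polar: |V_total| = 161.9 V, ∠V_total = -99.1°.

V_total = 161.9∠-99.1° V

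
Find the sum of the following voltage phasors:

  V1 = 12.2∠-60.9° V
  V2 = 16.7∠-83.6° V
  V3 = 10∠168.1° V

Step 1 — Convert each phasor to rectangular form:
  V1 = 12.2·(cos(-60.9°) + j·sin(-60.9°)) = 5.933 - j10.66 V
  V2 = 16.7·(cos(-83.6°) + j·sin(-83.6°)) = 1.862 - j16.6 V
  V3 = 10·(cos(168.1°) + j·sin(168.1°)) = -9.785 + j2.062 V
Step 2 — Sum components: V_total = -1.99 - j25.19 V.
Step 3 — Convert to polar: |V_total| = 25.27 V, ∠V_total = -94.5°.

V_total = 25.27∠-94.5° V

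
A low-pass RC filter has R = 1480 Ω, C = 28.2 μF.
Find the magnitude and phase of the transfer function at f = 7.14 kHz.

Step 1 — Angular frequency: ω = 2π·7140 = 4.486e+04 rad/s.
Step 2 — Transfer function: H(jω) = 1/(1 + jωRC).
Step 3 — Denominator: 1 + jωRC = 1 + j·4.486e+04·1480·2.82e-05 = 1 + j1872.
Step 4 — H = 2.852e-07 - j0.0005341.
Step 5 — Magnitude: |H| = 0.0005341 (-65.4 dB); phase: φ = -90.0°.

|H| = 0.0005341 (-65.4 dB), φ = -90.0°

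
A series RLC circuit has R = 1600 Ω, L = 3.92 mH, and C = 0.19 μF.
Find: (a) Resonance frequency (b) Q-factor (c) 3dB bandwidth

Step 1 — Resonance: ω₀ = 1/√(LC) = 1/√(0.00392·1.9e-07) = 3.664e+04 rad/s.
Step 2 — f₀ = ω₀/(2π) = 5832 Hz.
Step 3 — Series Q: Q = ω₀L/R = 3.664e+04·0.00392/1600 = 0.08977.
Step 4 — Bandwidth: Δω = ω₀/Q = 4.082e+05 rad/s; BW = Δω/(2π) = 6.496e+04 Hz.

(a) f₀ = 5832 Hz  (b) Q = 0.08977  (c) BW = 6.496e+04 Hz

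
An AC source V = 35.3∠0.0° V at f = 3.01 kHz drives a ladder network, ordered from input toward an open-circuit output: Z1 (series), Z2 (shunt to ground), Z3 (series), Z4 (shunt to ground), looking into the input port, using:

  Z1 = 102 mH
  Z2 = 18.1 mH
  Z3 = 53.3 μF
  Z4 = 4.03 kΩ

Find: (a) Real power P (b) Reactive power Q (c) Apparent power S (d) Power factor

Step 1 — Angular frequency: ω = 2π·f = 2π·3010 = 1.891e+04 rad/s.
Step 2 — Component impedances:
  Z1: Z = jωL = j·1.891e+04·0.102 = 0 + j1929 Ω
  Z2: Z = jωL = j·1.891e+04·0.0181 = 0 + j342.3 Ω
  Z3: Z = 1/(jωC) = -j/(ω·C) = 0 - j0.992 Ω
  Z4: Z = R = 4030 Ω
Step 3 — Ladder network (open output): work backward from the far end, alternating series and parallel combinations. Z_in = 28.87 + j2269 Ω = 2269∠89.3° Ω.
Step 4 — Source phasor: V = 35.3∠0.0° V = 35.3 V.
Step 5 — Current: I = V / Z = 0.0001979 - j0.01556 A = 0.01556∠-89.3° A.
Step 6 — Complex power: S = V·I* = 0.006987 + j0.5491 VA.
Step 7 — Real power: P = Re(S) = 0.006987 W.
Step 8 — Reactive power: Q = Im(S) = 0.5491 VAR.
Step 9 — Apparent power: |S| = 0.5492 VA.
Step 10 — Power factor: PF = P/|S| = 0.01272 (lagging).

(a) P = 0.006987 W  (b) Q = 0.5491 VAR  (c) S = 0.5492 VA  (d) PF = 0.01272 (lagging)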